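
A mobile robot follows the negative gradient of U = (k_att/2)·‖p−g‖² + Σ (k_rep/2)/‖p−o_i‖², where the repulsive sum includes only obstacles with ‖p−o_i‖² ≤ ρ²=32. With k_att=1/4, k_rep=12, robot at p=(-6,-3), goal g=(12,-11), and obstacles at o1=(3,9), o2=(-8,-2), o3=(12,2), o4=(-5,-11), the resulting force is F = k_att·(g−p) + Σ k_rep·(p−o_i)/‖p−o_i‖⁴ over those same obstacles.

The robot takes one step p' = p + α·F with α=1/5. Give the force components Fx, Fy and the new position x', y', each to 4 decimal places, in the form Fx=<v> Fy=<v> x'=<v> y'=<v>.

F_att = 1/4·(g−p) = 1/4·(18,-8) = (4.5000,-2.0000)
o1: d²=225 > ρ²=32 → inactive
o2: d²=5 ≤ ρ²=32; F_rep = 12·(2,-1)/5² = (0.9600,-0.4800)
o3: d²=349 > ρ²=32 → inactive
o4: d²=65 > ρ²=32 → inactive
F = F_att + ΣF_rep = (5.4600,-2.4800)
p' = p + 1/5·F = (-4.9080,-3.4960)

Fx=5.4600 Fy=-2.4800 x'=-4.9080 y'=-3.4960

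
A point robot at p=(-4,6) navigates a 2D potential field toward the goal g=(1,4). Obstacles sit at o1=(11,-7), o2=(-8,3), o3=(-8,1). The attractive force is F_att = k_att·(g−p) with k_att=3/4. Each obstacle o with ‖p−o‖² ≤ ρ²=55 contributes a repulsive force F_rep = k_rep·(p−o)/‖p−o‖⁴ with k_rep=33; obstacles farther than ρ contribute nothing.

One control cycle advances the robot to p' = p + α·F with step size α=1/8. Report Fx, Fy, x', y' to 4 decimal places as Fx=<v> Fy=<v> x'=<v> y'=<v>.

Fx=4.0397 Fy=-1.2434 x'=-3.4950 y'=5.8446

F_att = 3/4·(g−p) = 3/4·(5,-2) = (3.7500,-1.5000)
o1: d²=394 > ρ²=55 → inactive
o2: d²=25 ≤ ρ²=55; F_rep = 33·(4,3)/25² = (0.2112,0.1584)
o3: d²=41 ≤ ρ²=55; F_rep = 33·(4,5)/41² = (0.0785,0.0982)
F = F_att + ΣF_rep = (4.0397,-1.2434)
p' = p + 1/8·F = (-3.4950,5.8446)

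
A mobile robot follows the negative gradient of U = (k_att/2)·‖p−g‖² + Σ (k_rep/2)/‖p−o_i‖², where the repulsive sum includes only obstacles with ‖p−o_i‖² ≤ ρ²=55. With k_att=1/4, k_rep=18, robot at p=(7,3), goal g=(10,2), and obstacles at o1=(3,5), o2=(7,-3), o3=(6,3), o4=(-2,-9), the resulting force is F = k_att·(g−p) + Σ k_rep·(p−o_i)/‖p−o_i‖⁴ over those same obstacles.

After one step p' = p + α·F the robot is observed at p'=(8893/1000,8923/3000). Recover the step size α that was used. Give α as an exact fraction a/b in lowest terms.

α = 1/10

F_att = 1/4·(g−p) = 1/4·(3,-1) = (0.7500,-0.2500)
o1: d²=20 ≤ ρ²=55; F_rep = 18·(4,-2)/20² = (0.1800,-0.0900)
o2: d²=36 ≤ ρ²=55; F_rep = 18·(0,6)/36² = (0.0000,0.0833)
o3: d²=1 ≤ ρ²=55; F_rep = 18·(1,0)/1² = (18.0000,0.0000)
o4: d²=225 > ρ²=55 → inactive
F = F_att + ΣF_rep = (18.9300,-0.2567)
Δp = p'−p = (1.8930,-0.0257); α = Δx/Fx = (1893/1000) / (1893/100) = 1/10
check: Δy/Fy = (-77/3000) / (-77/300) = 1/10 ✓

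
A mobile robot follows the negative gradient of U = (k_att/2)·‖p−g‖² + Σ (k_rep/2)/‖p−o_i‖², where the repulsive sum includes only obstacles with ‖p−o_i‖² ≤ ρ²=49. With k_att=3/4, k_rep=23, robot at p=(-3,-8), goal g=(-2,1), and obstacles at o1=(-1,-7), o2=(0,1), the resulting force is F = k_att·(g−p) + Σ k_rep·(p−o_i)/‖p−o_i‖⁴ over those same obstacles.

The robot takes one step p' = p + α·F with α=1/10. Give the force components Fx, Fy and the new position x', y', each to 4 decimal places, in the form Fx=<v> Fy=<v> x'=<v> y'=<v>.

F_att = 3/4·(g−p) = 3/4·(1,9) = (0.7500,6.7500)
o1: d²=5 ≤ ρ²=49; F_rep = 23·(-2,-1)/5² = (-1.8400,-0.9200)
o2: d²=90 > ρ²=49 → inactive
F = F_att + ΣF_rep = (-1.0900,5.8300)
p' = p + 1/10·F = (-3.1090,-7.4170)

Fx=-1.0900 Fy=5.8300 x'=-3.1090 y'=-7.4170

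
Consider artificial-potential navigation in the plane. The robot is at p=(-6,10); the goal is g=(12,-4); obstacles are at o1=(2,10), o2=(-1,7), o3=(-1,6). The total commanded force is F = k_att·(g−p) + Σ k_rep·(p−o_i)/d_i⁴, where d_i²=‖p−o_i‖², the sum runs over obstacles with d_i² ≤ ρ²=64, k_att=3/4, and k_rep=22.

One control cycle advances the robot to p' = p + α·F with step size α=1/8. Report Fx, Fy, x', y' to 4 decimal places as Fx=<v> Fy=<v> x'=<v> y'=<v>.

Fx=13.2964 Fy=-10.3906 x'=-4.3379 y'=8.7012

F_att = 3/4·(g−p) = 3/4·(18,-14) = (13.5000,-10.5000)
o1: d²=64 ≤ ρ²=64; F_rep = 22·(-8,0)/64² = (-0.0430,0.0000)
o2: d²=34 ≤ ρ²=64; F_rep = 22·(-5,3)/34² = (-0.0952,0.0571)
o3: d²=41 ≤ ρ²=64; F_rep = 22·(-5,4)/41² = (-0.0654,0.0523)
F = F_att + ΣF_rep = (13.2964,-10.3906)
p' = p + 1/8·F = (-4.3379,8.7012)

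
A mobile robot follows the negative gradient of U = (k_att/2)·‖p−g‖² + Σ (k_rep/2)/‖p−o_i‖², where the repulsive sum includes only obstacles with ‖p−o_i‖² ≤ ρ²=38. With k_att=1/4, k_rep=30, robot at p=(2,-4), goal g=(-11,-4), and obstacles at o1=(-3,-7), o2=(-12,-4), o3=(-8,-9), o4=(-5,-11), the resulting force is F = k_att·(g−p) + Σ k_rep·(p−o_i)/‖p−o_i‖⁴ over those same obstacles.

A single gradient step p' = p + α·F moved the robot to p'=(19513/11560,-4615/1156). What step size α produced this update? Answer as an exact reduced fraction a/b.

F_att = 1/4·(g−p) = 1/4·(-13,0) = (-3.2500,0.0000)
o1: d²=34 ≤ ρ²=38; F_rep = 30·(5,3)/34² = (0.1298,0.0779)
o2: d²=196 > ρ²=38 → inactive
o3: d²=125 > ρ²=38 → inactive
o4: d²=98 > ρ²=38 → inactive
F = F_att + ΣF_rep = (-3.1202,0.0779)
Δp = p'−p = (-0.3120,0.0078); α = Δx/Fx = (-3607/11560) / (-3607/1156) = 1/10
check: Δy/Fy = (9/1156) / (45/578) = 1/10 ✓

α = 1/10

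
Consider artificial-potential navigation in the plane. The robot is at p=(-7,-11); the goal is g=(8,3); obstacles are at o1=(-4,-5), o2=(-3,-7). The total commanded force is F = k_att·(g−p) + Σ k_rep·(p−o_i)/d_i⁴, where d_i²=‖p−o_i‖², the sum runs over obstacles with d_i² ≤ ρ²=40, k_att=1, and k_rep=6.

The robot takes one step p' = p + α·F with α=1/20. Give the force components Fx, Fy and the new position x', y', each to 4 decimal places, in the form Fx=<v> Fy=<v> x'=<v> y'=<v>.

F_att = 1·(g−p) = 1·(15,14) = (15.0000,14.0000)
o1: d²=45 > ρ²=40 → inactive
o2: d²=32 ≤ ρ²=40; F_rep = 6·(-4,-4)/32² = (-0.0234,-0.0234)
F = F_att + ΣF_rep = (14.9766,13.9766)
p' = p + 1/20·F = (-6.2512,-10.3012)

Fx=14.9766 Fy=13.9766 x'=-6.2512 y'=-10.3012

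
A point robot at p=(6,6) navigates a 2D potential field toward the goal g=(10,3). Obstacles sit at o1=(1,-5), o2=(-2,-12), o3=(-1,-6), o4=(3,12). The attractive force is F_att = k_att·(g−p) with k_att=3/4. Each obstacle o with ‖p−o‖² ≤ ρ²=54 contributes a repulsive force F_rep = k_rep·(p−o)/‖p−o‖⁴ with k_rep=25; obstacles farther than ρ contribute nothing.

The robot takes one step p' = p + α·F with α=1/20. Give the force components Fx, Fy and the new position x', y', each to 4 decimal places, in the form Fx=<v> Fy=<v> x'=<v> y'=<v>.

Fx=3.0370 Fy=-2.3241 x'=6.1519 y'=5.8838

F_att = 3/4·(g−p) = 3/4·(4,-3) = (3.0000,-2.2500)
o1: d²=146 > ρ²=54 → inactive
o2: d²=388 > ρ²=54 → inactive
o3: d²=193 > ρ²=54 → inactive
o4: d²=45 ≤ ρ²=54; F_rep = 25·(3,-6)/45² = (0.0370,-0.0741)
F = F_att + ΣF_rep = (3.0370,-2.3241)
p' = p + 1/20·F = (6.1519,5.8838)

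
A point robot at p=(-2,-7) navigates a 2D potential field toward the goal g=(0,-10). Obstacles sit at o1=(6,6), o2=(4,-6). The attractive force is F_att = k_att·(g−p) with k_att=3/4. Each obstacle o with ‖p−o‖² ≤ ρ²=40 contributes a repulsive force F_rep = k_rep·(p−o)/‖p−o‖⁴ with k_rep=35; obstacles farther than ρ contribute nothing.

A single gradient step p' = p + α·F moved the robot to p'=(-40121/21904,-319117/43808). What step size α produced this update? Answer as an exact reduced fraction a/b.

α = 1/8

F_att = 3/4·(g−p) = 3/4·(2,-3) = (1.5000,-2.2500)
o1: d²=233 > ρ²=40 → inactive
o2: d²=37 ≤ ρ²=40; F_rep = 35·(-6,-1)/37² = (-0.1534,-0.0256)
F = F_att + ΣF_rep = (1.3466,-2.2756)
Δp = p'−p = (0.1683,-0.2844); α = Δx/Fx = (3687/21904) / (3687/2738) = 1/8
check: Δy/Fy = (-12461/43808) / (-12461/5476) = 1/8 ✓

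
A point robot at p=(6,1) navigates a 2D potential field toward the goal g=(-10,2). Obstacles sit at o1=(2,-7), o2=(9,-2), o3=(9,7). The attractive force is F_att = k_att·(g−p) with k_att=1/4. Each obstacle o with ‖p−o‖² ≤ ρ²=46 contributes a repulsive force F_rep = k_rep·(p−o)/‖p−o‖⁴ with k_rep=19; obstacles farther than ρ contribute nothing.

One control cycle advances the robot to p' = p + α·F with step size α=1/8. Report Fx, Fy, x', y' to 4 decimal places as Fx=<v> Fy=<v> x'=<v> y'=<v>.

F_att = 1/4·(g−p) = 1/4·(-16,1) = (-4.0000,0.2500)
o1: d²=80 > ρ²=46 → inactive
o2: d²=18 ≤ ρ²=46; F_rep = 19·(-3,3)/18² = (-0.1759,0.1759)
o3: d²=45 ≤ ρ²=46; F_rep = 19·(-3,-6)/45² = (-0.0281,-0.0563)
F = F_att + ΣF_rep = (-4.2041,0.3696)
p' = p + 1/8·F = (5.4745,1.0462)

Fx=-4.2041 Fy=0.3696 x'=5.4745 y'=1.0462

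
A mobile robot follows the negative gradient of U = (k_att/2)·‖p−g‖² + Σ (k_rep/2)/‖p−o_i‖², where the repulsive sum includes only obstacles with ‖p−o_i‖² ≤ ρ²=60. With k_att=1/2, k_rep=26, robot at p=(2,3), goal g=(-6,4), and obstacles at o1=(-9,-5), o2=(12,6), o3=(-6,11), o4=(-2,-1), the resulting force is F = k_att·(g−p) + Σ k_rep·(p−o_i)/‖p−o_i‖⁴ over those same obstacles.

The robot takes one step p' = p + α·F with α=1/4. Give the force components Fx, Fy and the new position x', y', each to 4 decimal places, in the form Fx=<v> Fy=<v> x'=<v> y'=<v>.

Fx=-3.8984 Fy=0.6016 x'=1.0254 y'=3.1504

F_att = 1/2·(g−p) = 1/2·(-8,1) = (-4.0000,0.5000)
o1: d²=185 > ρ²=60 → inactive
o2: d²=109 > ρ²=60 → inactive
o3: d²=128 > ρ²=60 → inactive
o4: d²=32 ≤ ρ²=60; F_rep = 26·(4,4)/32² = (0.1016,0.1016)
F = F_att + ΣF_rep = (-3.8984,0.6016)
p' = p + 1/4·F = (1.0254,3.1504)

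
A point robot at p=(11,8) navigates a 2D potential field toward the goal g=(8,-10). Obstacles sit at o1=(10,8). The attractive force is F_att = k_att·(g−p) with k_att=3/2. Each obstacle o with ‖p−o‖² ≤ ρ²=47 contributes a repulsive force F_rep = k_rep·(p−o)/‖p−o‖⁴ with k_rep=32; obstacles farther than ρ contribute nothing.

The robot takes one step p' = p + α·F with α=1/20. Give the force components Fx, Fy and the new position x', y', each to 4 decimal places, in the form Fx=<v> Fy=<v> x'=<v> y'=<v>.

Fx=27.5000 Fy=-27.0000 x'=12.3750 y'=6.6500

F_att = 3/2·(g−p) = 3/2·(-3,-18) = (-4.5000,-27.0000)
o1: d²=1 ≤ ρ²=47; F_rep = 32·(1,0)/1² = (32.0000,0.0000)
F = F_att + ΣF_rep = (27.5000,-27.0000)
p' = p + 1/20·F = (12.3750,6.6500)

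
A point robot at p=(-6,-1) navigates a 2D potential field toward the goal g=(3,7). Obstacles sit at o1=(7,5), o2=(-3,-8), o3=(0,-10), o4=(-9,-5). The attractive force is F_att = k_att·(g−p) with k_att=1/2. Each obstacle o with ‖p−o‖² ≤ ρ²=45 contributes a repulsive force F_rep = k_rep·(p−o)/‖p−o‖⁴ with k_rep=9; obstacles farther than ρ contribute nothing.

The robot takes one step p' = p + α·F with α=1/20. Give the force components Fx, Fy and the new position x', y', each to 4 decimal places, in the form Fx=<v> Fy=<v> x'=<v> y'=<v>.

Fx=4.5432 Fy=4.0576 x'=-5.7728 y'=-0.7971

F_att = 1/2·(g−p) = 1/2·(9,8) = (4.5000,4.0000)
o1: d²=205 > ρ²=45 → inactive
o2: d²=58 > ρ²=45 → inactive
o3: d²=117 > ρ²=45 → inactive
o4: d²=25 ≤ ρ²=45; F_rep = 9·(3,4)/25² = (0.0432,0.0576)
F = F_att + ΣF_rep = (4.5432,4.0576)
p' = p + 1/20·F = (-5.7728,-0.7971)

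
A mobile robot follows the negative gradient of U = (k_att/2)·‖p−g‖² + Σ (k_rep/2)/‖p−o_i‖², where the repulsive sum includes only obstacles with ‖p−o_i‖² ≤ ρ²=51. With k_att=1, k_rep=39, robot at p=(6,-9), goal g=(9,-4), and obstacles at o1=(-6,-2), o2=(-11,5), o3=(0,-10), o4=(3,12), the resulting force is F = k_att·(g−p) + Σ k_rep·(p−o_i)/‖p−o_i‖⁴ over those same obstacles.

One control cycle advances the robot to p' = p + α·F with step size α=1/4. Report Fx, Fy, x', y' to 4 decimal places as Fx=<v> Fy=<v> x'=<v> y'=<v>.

Fx=3.1709 Fy=5.0285 x'=6.7927 y'=-7.7429

F_att = 1·(g−p) = 1·(3,5) = (3.0000,5.0000)
o1: d²=193 > ρ²=51 → inactive
o2: d²=485 > ρ²=51 → inactive
o3: d²=37 ≤ ρ²=51; F_rep = 39·(6,1)/37² = (0.1709,0.0285)
o4: d²=450 > ρ²=51 → inactive
F = F_att + ΣF_rep = (3.1709,5.0285)
p' = p + 1/4·F = (6.7927,-7.7429)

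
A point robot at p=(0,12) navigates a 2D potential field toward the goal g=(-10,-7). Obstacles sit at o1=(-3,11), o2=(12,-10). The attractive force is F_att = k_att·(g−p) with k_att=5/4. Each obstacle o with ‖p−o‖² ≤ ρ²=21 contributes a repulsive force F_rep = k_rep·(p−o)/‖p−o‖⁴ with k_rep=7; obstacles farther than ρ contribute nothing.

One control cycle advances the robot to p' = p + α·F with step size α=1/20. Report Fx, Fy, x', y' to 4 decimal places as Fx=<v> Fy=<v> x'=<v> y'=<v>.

F_att = 5/4·(g−p) = 5/4·(-10,-19) = (-12.5000,-23.7500)
o1: d²=10 ≤ ρ²=21; F_rep = 7·(3,1)/10² = (0.2100,0.0700)
o2: d²=628 > ρ²=21 → inactive
F = F_att + ΣF_rep = (-12.2900,-23.6800)
p' = p + 1/20·F = (-0.6145,10.8160)

Fx=-12.2900 Fy=-23.6800 x'=-0.6145 y'=10.8160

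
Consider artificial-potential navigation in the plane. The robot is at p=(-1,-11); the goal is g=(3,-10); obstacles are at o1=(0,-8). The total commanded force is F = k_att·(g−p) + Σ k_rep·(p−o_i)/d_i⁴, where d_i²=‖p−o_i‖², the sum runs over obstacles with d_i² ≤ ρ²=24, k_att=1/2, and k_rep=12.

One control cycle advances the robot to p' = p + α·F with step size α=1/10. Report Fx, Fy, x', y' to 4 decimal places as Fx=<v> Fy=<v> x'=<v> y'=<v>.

F_att = 1/2·(g−p) = 1/2·(4,1) = (2.0000,0.5000)
o1: d²=10 ≤ ρ²=24; F_rep = 12·(-1,-3)/10² = (-0.1200,-0.3600)
F = F_att + ΣF_rep = (1.8800,0.1400)
p' = p + 1/10·F = (-0.8120,-10.9860)

Fx=1.8800 Fy=0.1400 x'=-0.8120 y'=-10.9860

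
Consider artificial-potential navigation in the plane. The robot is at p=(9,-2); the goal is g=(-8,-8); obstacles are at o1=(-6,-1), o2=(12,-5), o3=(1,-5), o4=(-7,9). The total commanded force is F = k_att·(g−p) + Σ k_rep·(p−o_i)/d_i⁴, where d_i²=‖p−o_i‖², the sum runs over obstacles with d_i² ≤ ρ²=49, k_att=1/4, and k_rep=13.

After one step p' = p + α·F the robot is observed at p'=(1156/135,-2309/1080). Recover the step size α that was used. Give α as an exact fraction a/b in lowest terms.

F_att = 1/4·(g−p) = 1/4·(-17,-6) = (-4.2500,-1.5000)
o1: d²=226 > ρ²=49 → inactive
o2: d²=18 ≤ ρ²=49; F_rep = 13·(-3,3)/18² = (-0.1204,0.1204)
o3: d²=73 > ρ²=49 → inactive
o4: d²=377 > ρ²=49 → inactive
F = F_att + ΣF_rep = (-4.3704,-1.3796)
Δp = p'−p = (-0.4370,-0.1380); α = Δx/Fx = (-59/135) / (-118/27) = 1/10
check: Δy/Fy = (-149/1080) / (-149/108) = 1/10 ✓

α = 1/10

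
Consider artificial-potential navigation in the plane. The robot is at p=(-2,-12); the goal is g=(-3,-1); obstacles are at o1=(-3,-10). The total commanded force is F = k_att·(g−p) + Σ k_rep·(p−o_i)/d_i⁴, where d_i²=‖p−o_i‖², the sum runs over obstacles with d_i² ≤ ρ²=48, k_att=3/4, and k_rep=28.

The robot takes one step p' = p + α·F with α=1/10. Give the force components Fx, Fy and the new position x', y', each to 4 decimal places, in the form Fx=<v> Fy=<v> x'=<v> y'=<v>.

Fx=0.3700 Fy=6.0100 x'=-1.9630 y'=-11.3990

F_att = 3/4·(g−p) = 3/4·(-1,11) = (-0.7500,8.2500)
o1: d²=5 ≤ ρ²=48; F_rep = 28·(1,-2)/5² = (1.1200,-2.2400)
F = F_att + ΣF_rep = (0.3700,6.0100)
p' = p + 1/10·F = (-1.9630,-11.3990)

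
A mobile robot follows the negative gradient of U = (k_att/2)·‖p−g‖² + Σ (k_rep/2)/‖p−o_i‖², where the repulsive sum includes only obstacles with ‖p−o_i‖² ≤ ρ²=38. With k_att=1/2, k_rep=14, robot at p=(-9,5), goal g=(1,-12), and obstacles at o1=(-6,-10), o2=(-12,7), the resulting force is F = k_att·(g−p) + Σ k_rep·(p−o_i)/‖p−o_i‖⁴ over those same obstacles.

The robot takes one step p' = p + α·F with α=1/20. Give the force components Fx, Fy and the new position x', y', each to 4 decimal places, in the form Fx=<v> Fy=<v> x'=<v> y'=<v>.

Fx=5.2485 Fy=-8.6657 x'=-8.7376 y'=4.5667

F_att = 1/2·(g−p) = 1/2·(10,-17) = (5.0000,-8.5000)
o1: d²=234 > ρ²=38 → inactive
o2: d²=13 ≤ ρ²=38; F_rep = 14·(3,-2)/13² = (0.2485,-0.1657)
F = F_att + ΣF_rep = (5.2485,-8.6657)
p' = p + 1/20·F = (-8.7376,4.5667)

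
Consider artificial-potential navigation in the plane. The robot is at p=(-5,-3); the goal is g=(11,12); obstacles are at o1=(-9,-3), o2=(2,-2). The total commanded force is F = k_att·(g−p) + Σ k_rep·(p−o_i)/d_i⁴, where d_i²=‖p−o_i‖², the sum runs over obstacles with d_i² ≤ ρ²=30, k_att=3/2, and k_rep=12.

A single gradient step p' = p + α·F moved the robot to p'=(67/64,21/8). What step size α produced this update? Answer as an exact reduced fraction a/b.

α = 1/4

F_att = 3/2·(g−p) = 3/2·(16,15) = (24.0000,22.5000)
o1: d²=16 ≤ ρ²=30; F_rep = 12·(4,0)/16² = (0.1875,0.0000)
o2: d²=50 > ρ²=30 → inactive
F = F_att + ΣF_rep = (24.1875,22.5000)
Δp = p'−p = (6.0469,5.6250); α = Δx/Fx = (387/64) / (387/16) = 1/4
check: Δy/Fy = (45/8) / (45/2) = 1/4 ✓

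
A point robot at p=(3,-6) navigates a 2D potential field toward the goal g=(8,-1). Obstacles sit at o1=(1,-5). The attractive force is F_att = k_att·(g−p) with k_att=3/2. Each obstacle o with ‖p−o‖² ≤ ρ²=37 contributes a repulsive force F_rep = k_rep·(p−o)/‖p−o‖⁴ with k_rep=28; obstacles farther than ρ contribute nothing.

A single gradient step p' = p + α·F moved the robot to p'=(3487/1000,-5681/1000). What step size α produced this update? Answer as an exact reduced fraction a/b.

F_att = 3/2·(g−p) = 3/2·(5,5) = (7.5000,7.5000)
o1: d²=5 ≤ ρ²=37; F_rep = 28·(2,-1)/5² = (2.2400,-1.1200)
F = F_att + ΣF_rep = (9.7400,6.3800)
Δp = p'−p = (0.4870,0.3190); α = Δx/Fx = (487/1000) / (487/50) = 1/20
check: Δy/Fy = (319/1000) / (319/50) = 1/20 ✓

α = 1/20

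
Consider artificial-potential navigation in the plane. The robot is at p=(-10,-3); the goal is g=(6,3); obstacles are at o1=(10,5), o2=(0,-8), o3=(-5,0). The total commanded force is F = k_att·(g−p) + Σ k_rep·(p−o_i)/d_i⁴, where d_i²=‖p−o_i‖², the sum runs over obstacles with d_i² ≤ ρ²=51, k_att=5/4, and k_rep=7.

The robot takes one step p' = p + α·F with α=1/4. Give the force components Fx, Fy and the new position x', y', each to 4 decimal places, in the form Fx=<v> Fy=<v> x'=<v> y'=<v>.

F_att = 5/4·(g−p) = 5/4·(16,6) = (20.0000,7.5000)
o1: d²=464 > ρ²=51 → inactive
o2: d²=125 > ρ²=51 → inactive
o3: d²=34 ≤ ρ²=51; F_rep = 7·(-5,-3)/34² = (-0.0303,-0.0182)
F = F_att + ΣF_rep = (19.9697,7.4818)
p' = p + 1/4·F = (-5.0076,-1.1295)

Fx=19.9697 Fy=7.4818 x'=-5.0076 y'=-1.1295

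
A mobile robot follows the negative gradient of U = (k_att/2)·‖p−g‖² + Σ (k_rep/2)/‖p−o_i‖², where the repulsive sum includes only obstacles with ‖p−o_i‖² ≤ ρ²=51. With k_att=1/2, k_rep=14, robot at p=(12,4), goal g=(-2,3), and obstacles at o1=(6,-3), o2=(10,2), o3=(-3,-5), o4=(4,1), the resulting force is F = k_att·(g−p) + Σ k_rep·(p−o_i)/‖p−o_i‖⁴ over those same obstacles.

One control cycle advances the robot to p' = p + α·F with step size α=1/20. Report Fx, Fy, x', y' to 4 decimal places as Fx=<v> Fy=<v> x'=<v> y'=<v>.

F_att = 1/2·(g−p) = 1/2·(-14,-1) = (-7.0000,-0.5000)
o1: d²=85 > ρ²=51 → inactive
o2: d²=8 ≤ ρ²=51; F_rep = 14·(2,2)/8² = (0.4375,0.4375)
o3: d²=306 > ρ²=51 → inactive
o4: d²=73 > ρ²=51 → inactive
F = F_att + ΣF_rep = (-6.5625,-0.0625)
p' = p + 1/20·F = (11.6719,3.9969)

Fx=-6.5625 Fy=-0.0625 x'=11.6719 y'=3.9969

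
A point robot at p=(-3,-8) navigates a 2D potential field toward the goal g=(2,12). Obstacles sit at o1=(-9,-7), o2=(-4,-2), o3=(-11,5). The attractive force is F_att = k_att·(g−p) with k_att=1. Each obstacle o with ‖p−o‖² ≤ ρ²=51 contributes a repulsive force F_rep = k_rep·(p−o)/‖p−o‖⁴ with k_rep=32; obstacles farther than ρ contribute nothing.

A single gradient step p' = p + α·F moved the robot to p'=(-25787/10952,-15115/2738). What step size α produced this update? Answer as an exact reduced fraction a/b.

F_att = 1·(g−p) = 1·(5,20) = (5.0000,20.0000)
o1: d²=37 ≤ ρ²=51; F_rep = 32·(6,-1)/37² = (0.1402,-0.0234)
o2: d²=37 ≤ ρ²=51; F_rep = 32·(1,-6)/37² = (0.0234,-0.1402)
o3: d²=233 > ρ²=51 → inactive
F = F_att + ΣF_rep = (5.1636,19.8364)
Δp = p'−p = (0.6455,2.4795); α = Δx/Fx = (7069/10952) / (7069/1369) = 1/8
check: Δy/Fy = (6789/2738) / (27156/1369) = 1/8 ✓

α = 1/8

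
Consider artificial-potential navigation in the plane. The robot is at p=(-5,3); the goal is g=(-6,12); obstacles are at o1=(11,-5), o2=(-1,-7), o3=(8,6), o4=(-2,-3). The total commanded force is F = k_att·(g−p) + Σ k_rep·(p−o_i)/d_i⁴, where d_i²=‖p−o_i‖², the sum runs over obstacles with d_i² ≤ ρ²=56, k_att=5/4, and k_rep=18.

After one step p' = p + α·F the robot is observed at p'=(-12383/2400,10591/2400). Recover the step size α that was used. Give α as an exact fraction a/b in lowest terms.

α = 1/8

F_att = 5/4·(g−p) = 5/4·(-1,9) = (-1.2500,11.2500)
o1: d²=320 > ρ²=56 → inactive
o2: d²=116 > ρ²=56 → inactive
o3: d²=178 > ρ²=56 → inactive
o4: d²=45 ≤ ρ²=56; F_rep = 18·(-3,6)/45² = (-0.0267,0.0533)
F = F_att + ΣF_rep = (-1.2767,11.3033)
Δp = p'−p = (-0.1596,1.4129); α = Δx/Fx = (-383/2400) / (-383/300) = 1/8
check: Δy/Fy = (3391/2400) / (3391/300) = 1/8 ✓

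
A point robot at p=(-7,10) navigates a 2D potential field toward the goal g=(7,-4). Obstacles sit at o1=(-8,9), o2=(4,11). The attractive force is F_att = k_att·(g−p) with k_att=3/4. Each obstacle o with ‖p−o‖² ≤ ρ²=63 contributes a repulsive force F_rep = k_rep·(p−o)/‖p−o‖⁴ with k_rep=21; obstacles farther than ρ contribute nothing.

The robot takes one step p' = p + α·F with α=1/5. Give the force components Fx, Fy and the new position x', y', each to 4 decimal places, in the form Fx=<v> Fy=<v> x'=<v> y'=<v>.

F_att = 3/4·(g−p) = 3/4·(14,-14) = (10.5000,-10.5000)
o1: d²=2 ≤ ρ²=63; F_rep = 21·(1,1)/2² = (5.2500,5.2500)
o2: d²=122 > ρ²=63 → inactive
F = F_att + ΣF_rep = (15.7500,-5.2500)
p' = p + 1/5·F = (-3.8500,8.9500)

Fx=15.7500 Fy=-5.2500 x'=-3.8500 y'=8.9500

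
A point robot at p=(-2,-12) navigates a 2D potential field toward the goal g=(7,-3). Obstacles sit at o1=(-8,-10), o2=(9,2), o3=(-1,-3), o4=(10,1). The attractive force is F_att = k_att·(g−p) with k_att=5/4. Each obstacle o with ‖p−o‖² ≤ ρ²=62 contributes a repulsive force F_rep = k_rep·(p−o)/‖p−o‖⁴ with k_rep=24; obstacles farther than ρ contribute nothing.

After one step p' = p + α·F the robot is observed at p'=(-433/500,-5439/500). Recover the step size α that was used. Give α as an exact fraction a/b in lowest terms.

F_att = 5/4·(g−p) = 5/4·(9,9) = (11.2500,11.2500)
o1: d²=40 ≤ ρ²=62; F_rep = 24·(6,-2)/40² = (0.0900,-0.0300)
o2: d²=317 > ρ²=62 → inactive
o3: d²=82 > ρ²=62 → inactive
o4: d²=313 > ρ²=62 → inactive
F = F_att + ΣF_rep = (11.3400,11.2200)
Δp = p'−p = (1.1340,1.1220); α = Δx/Fx = (567/500) / (567/50) = 1/10
check: Δy/Fy = (561/500) / (561/50) = 1/10 ✓

α = 1/10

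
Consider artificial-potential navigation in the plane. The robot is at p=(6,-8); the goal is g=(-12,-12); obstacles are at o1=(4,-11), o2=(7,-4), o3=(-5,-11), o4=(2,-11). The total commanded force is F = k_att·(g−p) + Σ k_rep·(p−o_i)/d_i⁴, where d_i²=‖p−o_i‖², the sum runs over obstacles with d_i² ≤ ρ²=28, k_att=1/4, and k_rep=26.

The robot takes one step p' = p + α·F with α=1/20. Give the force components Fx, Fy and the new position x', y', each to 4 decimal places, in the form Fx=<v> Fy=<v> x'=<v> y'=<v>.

Fx=-4.1159 Fy=-0.7735 x'=5.7942 y'=-8.0387

F_att = 1/4·(g−p) = 1/4·(-18,-4) = (-4.5000,-1.0000)
o1: d²=13 ≤ ρ²=28; F_rep = 26·(2,3)/13² = (0.3077,0.4615)
o2: d²=17 ≤ ρ²=28; F_rep = 26·(-1,-4)/17² = (-0.0900,-0.3599)
o3: d²=130 > ρ²=28 → inactive
o4: d²=25 ≤ ρ²=28; F_rep = 26·(4,3)/25² = (0.1664,0.1248)
F = F_att + ΣF_rep = (-4.1159,-0.7735)
p' = p + 1/20·F = (5.7942,-8.0387)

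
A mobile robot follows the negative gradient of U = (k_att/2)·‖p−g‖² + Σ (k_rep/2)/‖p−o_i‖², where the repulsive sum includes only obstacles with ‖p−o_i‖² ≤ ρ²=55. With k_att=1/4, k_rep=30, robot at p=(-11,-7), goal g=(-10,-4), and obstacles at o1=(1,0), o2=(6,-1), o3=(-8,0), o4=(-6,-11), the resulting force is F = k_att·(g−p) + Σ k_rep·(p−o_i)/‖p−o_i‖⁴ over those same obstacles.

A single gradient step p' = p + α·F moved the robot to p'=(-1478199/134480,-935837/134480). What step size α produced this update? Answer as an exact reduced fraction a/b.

F_att = 1/4·(g−p) = 1/4·(1,3) = (0.2500,0.7500)
o1: d²=193 > ρ²=55 → inactive
o2: d²=325 > ρ²=55 → inactive
o3: d²=58 > ρ²=55 → inactive
o4: d²=41 ≤ ρ²=55; F_rep = 30·(-5,4)/41² = (-0.0892,0.0714)
F = F_att + ΣF_rep = (0.1608,0.8214)
Δp = p'−p = (0.0080,0.0411); α = Δx/Fx = (1081/134480) / (1081/6724) = 1/20
check: Δy/Fy = (5523/134480) / (5523/6724) = 1/20 ✓

α = 1/20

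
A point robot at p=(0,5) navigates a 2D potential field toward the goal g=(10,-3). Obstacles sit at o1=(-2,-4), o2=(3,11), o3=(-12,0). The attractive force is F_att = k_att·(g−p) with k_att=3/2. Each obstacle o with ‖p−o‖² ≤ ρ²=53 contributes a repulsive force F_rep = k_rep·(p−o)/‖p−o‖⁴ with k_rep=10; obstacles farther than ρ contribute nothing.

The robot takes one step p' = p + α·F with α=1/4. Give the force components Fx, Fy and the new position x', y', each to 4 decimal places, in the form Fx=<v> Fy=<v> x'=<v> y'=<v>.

Fx=14.9852 Fy=-12.0296 x'=3.7463 y'=1.9926

F_att = 3/2·(g−p) = 3/2·(10,-8) = (15.0000,-12.0000)
o1: d²=85 > ρ²=53 → inactive
o2: d²=45 ≤ ρ²=53; F_rep = 10·(-3,-6)/45² = (-0.0148,-0.0296)
o3: d²=169 > ρ²=53 → inactive
F = F_att + ΣF_rep = (14.9852,-12.0296)
p' = p + 1/4·F = (3.7463,1.9926)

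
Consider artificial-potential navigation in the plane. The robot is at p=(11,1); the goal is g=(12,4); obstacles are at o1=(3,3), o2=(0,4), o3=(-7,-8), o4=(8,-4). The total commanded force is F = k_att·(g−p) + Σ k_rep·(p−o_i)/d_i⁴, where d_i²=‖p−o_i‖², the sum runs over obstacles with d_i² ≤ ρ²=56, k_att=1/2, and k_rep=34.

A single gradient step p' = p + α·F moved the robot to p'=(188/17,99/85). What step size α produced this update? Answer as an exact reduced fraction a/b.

α = 1/10

F_att = 1/2·(g−p) = 1/2·(1,3) = (0.5000,1.5000)
o1: d²=68 > ρ²=56 → inactive
o2: d²=130 > ρ²=56 → inactive
o3: d²=405 > ρ²=56 → inactive
o4: d²=34 ≤ ρ²=56; F_rep = 34·(3,5)/34² = (0.0882,0.1471)
F = F_att + ΣF_rep = (0.5882,1.6471)
Δp = p'−p = (0.0588,0.1647); α = Δx/Fx = (1/17) / (10/17) = 1/10
check: Δy/Fy = (14/85) / (28/17) = 1/10 ✓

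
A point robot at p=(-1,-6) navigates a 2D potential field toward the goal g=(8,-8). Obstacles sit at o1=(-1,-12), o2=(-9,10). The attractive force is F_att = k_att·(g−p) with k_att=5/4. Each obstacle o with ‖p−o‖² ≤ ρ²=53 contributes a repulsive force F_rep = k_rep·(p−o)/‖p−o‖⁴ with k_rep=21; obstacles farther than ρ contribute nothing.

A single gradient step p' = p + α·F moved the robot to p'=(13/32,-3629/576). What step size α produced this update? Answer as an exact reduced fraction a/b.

α = 1/8

F_att = 5/4·(g−p) = 5/4·(9,-2) = (11.2500,-2.5000)
o1: d²=36 ≤ ρ²=53; F_rep = 21·(0,6)/36² = (0.0000,0.0972)
o2: d²=320 > ρ²=53 → inactive
F = F_att + ΣF_rep = (11.2500,-2.4028)
Δp = p'−p = (1.4062,-0.3003); α = Δx/Fx = (45/32) / (45/4) = 1/8
check: Δy/Fy = (-173/576) / (-173/72) = 1/8 ✓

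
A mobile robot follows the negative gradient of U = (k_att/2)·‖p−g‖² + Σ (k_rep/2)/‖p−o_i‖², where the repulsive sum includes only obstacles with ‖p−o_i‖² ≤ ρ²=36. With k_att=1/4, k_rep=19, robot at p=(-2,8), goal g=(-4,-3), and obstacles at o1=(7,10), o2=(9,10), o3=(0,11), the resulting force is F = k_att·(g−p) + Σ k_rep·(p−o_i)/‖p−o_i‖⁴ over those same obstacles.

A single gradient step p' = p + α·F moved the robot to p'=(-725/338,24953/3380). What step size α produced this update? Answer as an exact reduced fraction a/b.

α = 1/5

F_att = 1/4·(g−p) = 1/4·(-2,-11) = (-0.5000,-2.7500)
o1: d²=85 > ρ²=36 → inactive
o2: d²=125 > ρ²=36 → inactive
o3: d²=13 ≤ ρ²=36; F_rep = 19·(-2,-3)/13² = (-0.2249,-0.3373)
F = F_att + ΣF_rep = (-0.7249,-3.0873)
Δp = p'−p = (-0.1450,-0.6175); α = Δx/Fx = (-49/338) / (-245/338) = 1/5
check: Δy/Fy = (-2087/3380) / (-2087/676) = 1/5 ✓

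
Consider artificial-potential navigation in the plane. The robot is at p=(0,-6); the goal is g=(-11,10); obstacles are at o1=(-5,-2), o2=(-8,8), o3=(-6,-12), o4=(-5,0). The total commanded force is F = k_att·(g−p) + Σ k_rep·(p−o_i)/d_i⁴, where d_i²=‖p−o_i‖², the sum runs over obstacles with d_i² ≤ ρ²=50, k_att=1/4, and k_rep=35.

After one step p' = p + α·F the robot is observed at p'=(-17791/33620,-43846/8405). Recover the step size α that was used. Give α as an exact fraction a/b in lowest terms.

α = 1/5

F_att = 1/4·(g−p) = 1/4·(-11,16) = (-2.7500,4.0000)
o1: d²=41 ≤ ρ²=50; F_rep = 35·(5,-4)/41² = (0.1041,-0.0833)
o2: d²=260 > ρ²=50 → inactive
o3: d²=72 > ρ²=50 → inactive
o4: d²=61 > ρ²=50 → inactive
F = F_att + ΣF_rep = (-2.6459,3.9167)
Δp = p'−p = (-0.5292,0.7833); α = Δx/Fx = (-17791/33620) / (-17791/6724) = 1/5
check: Δy/Fy = (6584/8405) / (6584/1681) = 1/5 ✓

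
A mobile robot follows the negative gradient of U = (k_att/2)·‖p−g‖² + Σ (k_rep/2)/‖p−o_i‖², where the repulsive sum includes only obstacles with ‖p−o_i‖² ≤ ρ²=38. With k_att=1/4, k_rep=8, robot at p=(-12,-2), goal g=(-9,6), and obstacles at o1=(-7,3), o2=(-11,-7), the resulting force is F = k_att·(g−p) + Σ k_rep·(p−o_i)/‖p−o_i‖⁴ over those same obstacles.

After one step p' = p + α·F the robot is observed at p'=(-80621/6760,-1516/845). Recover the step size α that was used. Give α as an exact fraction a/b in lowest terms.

F_att = 1/4·(g−p) = 1/4·(3,8) = (0.7500,2.0000)
o1: d²=50 > ρ²=38 → inactive
o2: d²=26 ≤ ρ²=38; F_rep = 8·(-1,5)/26² = (-0.0118,0.0592)
F = F_att + ΣF_rep = (0.7382,2.0592)
Δp = p'−p = (0.0738,0.2059); α = Δx/Fx = (499/6760) / (499/676) = 1/10
check: Δy/Fy = (174/845) / (348/169) = 1/10 ✓

α = 1/10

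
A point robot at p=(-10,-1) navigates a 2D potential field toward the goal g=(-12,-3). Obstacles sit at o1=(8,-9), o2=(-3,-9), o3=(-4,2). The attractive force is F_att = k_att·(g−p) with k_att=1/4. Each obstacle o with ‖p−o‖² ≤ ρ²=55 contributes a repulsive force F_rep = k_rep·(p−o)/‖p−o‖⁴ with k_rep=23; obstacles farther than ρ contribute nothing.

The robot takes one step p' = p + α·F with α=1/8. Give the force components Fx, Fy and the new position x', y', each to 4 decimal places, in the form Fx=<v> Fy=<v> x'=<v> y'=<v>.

Fx=-0.5681 Fy=-0.5341 x'=-10.0710 y'=-1.0668

F_att = 1/4·(g−p) = 1/4·(-2,-2) = (-0.5000,-0.5000)
o1: d²=388 > ρ²=55 → inactive
o2: d²=113 > ρ²=55 → inactive
o3: d²=45 ≤ ρ²=55; F_rep = 23·(-6,-3)/45² = (-0.0681,-0.0341)
F = F_att + ΣF_rep = (-0.5681,-0.5341)
p' = p + 1/8·F = (-10.0710,-1.0668)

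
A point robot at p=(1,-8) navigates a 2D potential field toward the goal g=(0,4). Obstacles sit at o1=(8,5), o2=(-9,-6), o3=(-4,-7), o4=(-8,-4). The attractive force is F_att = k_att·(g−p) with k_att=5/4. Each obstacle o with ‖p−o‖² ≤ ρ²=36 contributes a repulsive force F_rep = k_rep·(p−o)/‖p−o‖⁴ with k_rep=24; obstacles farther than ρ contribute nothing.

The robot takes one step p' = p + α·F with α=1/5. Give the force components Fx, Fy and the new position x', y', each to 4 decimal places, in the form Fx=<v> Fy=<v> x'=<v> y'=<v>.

Fx=-1.0725 Fy=14.9645 x'=0.7855 y'=-5.0071

F_att = 5/4·(g−p) = 5/4·(-1,12) = (-1.2500,15.0000)
o1: d²=218 > ρ²=36 → inactive
o2: d²=104 > ρ²=36 → inactive
o3: d²=26 ≤ ρ²=36; F_rep = 24·(5,-1)/26² = (0.1775,-0.0355)
o4: d²=97 > ρ²=36 → inactive
F = F_att + ΣF_rep = (-1.0725,14.9645)
p' = p + 1/5·F = (0.7855,-5.0071)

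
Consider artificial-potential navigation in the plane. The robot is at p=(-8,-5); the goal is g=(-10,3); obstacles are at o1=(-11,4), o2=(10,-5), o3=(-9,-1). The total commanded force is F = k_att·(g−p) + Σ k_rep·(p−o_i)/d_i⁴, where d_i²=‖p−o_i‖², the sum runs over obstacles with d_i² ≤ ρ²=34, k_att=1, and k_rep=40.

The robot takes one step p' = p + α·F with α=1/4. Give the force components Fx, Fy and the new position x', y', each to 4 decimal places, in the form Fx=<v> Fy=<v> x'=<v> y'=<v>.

F_att = 1·(g−p) = 1·(-2,8) = (-2.0000,8.0000)
o1: d²=90 > ρ²=34 → inactive
o2: d²=324 > ρ²=34 → inactive
o3: d²=17 ≤ ρ²=34; F_rep = 40·(1,-4)/17² = (0.1384,-0.5536)
F = F_att + ΣF_rep = (-1.8616,7.4464)
p' = p + 1/4·F = (-8.4654,-3.1384)

Fx=-1.8616 Fy=7.4464 x'=-8.4654 y'=-3.1384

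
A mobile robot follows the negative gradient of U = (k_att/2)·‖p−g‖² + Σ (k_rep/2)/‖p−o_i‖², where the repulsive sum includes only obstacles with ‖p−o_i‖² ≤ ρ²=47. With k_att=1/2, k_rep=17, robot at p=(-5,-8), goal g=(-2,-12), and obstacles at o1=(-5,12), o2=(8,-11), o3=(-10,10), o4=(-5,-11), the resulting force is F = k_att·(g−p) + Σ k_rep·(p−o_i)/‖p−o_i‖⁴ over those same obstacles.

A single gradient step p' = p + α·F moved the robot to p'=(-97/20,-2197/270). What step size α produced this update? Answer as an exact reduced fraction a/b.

α = 1/10

F_att = 1/2·(g−p) = 1/2·(3,-4) = (1.5000,-2.0000)
o1: d²=400 > ρ²=47 → inactive
o2: d²=178 > ρ²=47 → inactive
o3: d²=349 > ρ²=47 → inactive
o4: d²=9 ≤ ρ²=47; F_rep = 17·(0,3)/9² = (0.0000,0.6296)
F = F_att + ΣF_rep = (1.5000,-1.3704)
Δp = p'−p = (0.1500,-0.1370); α = Δx/Fx = (3/20) / (3/2) = 1/10
check: Δy/Fy = (-37/270) / (-37/27) = 1/10 ✓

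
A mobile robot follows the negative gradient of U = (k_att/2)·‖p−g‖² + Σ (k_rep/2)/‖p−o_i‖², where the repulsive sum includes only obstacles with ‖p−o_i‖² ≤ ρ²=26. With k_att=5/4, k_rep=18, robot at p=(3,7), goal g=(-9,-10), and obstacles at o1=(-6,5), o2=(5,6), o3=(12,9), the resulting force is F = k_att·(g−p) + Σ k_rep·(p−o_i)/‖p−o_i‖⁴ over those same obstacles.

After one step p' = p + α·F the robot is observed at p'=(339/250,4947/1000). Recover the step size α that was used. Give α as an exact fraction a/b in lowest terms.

α = 1/10

F_att = 5/4·(g−p) = 5/4·(-12,-17) = (-15.0000,-21.2500)
o1: d²=85 > ρ²=26 → inactive
o2: d²=5 ≤ ρ²=26; F_rep = 18·(-2,1)/5² = (-1.4400,0.7200)
o3: d²=85 > ρ²=26 → inactive
F = F_att + ΣF_rep = (-16.4400,-20.5300)
Δp = p'−p = (-1.6440,-2.0530); α = Δx/Fx = (-411/250) / (-411/25) = 1/10
check: Δy/Fy = (-2053/1000) / (-2053/100) = 1/10 ✓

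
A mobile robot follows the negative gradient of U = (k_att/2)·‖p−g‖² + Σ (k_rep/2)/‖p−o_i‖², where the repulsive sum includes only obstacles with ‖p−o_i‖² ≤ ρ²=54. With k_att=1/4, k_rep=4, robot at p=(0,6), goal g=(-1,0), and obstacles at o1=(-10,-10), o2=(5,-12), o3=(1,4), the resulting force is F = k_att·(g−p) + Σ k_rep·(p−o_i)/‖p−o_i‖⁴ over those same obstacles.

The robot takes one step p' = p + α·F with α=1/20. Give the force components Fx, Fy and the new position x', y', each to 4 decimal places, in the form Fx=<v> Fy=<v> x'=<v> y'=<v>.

F_att = 1/4·(g−p) = 1/4·(-1,-6) = (-0.2500,-1.5000)
o1: d²=356 > ρ²=54 → inactive
o2: d²=349 > ρ²=54 → inactive
o3: d²=5 ≤ ρ²=54; F_rep = 4·(-1,2)/5² = (-0.1600,0.3200)
F = F_att + ΣF_rep = (-0.4100,-1.1800)
p' = p + 1/20·F = (-0.0205,5.9410)

Fx=-0.4100 Fy=-1.1800 x'=-0.0205 y'=5.9410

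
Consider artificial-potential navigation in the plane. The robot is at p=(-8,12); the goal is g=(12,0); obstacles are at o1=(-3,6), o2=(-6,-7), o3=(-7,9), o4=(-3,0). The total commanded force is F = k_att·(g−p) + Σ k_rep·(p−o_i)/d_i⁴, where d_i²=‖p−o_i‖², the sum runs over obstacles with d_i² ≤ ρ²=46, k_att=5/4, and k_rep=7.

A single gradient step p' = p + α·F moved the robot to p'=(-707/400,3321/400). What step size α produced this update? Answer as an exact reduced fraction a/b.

F_att = 5/4·(g−p) = 5/4·(20,-12) = (25.0000,-15.0000)
o1: d²=61 > ρ²=46 → inactive
o2: d²=365 > ρ²=46 → inactive
o3: d²=10 ≤ ρ²=46; F_rep = 7·(-1,3)/10² = (-0.0700,0.2100)
o4: d²=169 > ρ²=46 → inactive
F = F_att + ΣF_rep = (24.9300,-14.7900)
Δp = p'−p = (6.2325,-3.6975); α = Δx/Fx = (2493/400) / (2493/100) = 1/4
check: Δy/Fy = (-1479/400) / (-1479/100) = 1/4 ✓

α = 1/4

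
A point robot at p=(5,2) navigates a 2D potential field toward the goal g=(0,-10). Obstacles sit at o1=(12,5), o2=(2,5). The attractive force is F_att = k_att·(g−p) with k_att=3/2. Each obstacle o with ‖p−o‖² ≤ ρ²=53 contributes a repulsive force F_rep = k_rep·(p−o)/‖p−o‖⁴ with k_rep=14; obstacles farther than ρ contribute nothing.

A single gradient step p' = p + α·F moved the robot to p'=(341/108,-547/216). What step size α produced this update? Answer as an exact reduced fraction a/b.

α = 1/4

F_att = 3/2·(g−p) = 3/2·(-5,-12) = (-7.5000,-18.0000)
o1: d²=58 > ρ²=53 → inactive
o2: d²=18 ≤ ρ²=53; F_rep = 14·(3,-3)/18² = (0.1296,-0.1296)
F = F_att + ΣF_rep = (-7.3704,-18.1296)
Δp = p'−p = (-1.8426,-4.5324); α = Δx/Fx = (-199/108) / (-199/27) = 1/4
check: Δy/Fy = (-979/216) / (-979/54) = 1/4 ✓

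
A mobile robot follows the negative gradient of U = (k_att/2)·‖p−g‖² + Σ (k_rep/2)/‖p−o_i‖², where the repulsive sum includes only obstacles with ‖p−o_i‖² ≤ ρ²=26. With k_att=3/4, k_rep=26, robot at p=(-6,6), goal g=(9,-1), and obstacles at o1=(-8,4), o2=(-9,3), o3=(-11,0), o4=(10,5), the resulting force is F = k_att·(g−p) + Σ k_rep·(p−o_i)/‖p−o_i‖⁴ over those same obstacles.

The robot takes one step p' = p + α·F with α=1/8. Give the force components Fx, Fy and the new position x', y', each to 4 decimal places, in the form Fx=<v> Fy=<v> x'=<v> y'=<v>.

Fx=12.3032 Fy=-4.1968 x'=-4.4621 y'=5.4754

F_att = 3/4·(g−p) = 3/4·(15,-7) = (11.2500,-5.2500)
o1: d²=8 ≤ ρ²=26; F_rep = 26·(2,2)/8² = (0.8125,0.8125)
o2: d²=18 ≤ ρ²=26; F_rep = 26·(3,3)/18² = (0.2407,0.2407)
o3: d²=61 > ρ²=26 → inactive
o4: d²=257 > ρ²=26 → inactive
F = F_att + ΣF_rep = (12.3032,-4.1968)
p' = p + 1/8·F = (-4.4621,5.4754)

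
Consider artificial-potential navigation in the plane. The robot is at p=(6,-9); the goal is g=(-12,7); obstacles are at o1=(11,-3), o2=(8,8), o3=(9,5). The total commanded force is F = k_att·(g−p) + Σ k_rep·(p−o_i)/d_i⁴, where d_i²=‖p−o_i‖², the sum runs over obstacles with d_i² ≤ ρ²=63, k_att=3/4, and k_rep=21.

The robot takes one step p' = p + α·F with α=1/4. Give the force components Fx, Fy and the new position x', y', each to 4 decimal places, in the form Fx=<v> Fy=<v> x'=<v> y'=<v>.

Fx=-13.5282 Fy=11.9661 x'=2.6179 y'=-6.0085

F_att = 3/4·(g−p) = 3/4·(-18,16) = (-13.5000,12.0000)
o1: d²=61 ≤ ρ²=63; F_rep = 21·(-5,-6)/61² = (-0.0282,-0.0339)
o2: d²=293 > ρ²=63 → inactive
o3: d²=205 > ρ²=63 → inactive
F = F_att + ΣF_rep = (-13.5282,11.9661)
p' = p + 1/4·F = (2.6179,-6.0085)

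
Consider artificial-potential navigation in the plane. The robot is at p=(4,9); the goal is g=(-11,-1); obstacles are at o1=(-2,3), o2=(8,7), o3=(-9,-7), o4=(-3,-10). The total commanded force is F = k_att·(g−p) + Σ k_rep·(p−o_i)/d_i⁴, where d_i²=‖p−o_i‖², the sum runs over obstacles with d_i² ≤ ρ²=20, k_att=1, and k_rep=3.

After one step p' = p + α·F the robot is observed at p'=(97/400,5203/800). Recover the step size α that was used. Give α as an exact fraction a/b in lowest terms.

α = 1/4

F_att = 1·(g−p) = 1·(-15,-10) = (-15.0000,-10.0000)
o1: d²=72 > ρ²=20 → inactive
o2: d²=20 ≤ ρ²=20; F_rep = 3·(-4,2)/20² = (-0.0300,0.0150)
o3: d²=425 > ρ²=20 → inactive
o4: d²=410 > ρ²=20 → inactive
F = F_att + ΣF_rep = (-15.0300,-9.9850)
Δp = p'−p = (-3.7575,-2.4962); α = Δx/Fx = (-1503/400) / (-1503/100) = 1/4
check: Δy/Fy = (-1997/800) / (-1997/200) = 1/4 ✓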